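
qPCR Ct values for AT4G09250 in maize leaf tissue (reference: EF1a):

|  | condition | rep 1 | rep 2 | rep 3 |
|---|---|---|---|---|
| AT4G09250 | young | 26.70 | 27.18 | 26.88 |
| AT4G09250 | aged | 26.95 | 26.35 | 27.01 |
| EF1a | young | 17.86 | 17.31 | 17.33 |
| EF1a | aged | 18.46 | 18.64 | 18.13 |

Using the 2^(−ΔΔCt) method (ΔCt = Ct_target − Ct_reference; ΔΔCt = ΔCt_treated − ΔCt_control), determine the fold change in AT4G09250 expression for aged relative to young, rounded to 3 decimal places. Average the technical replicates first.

Mean Ct: AT4G09250 young 26.920; AT4G09250 aged 26.770; EF1a young 17.500; EF1a aged 18.410
ΔCt(young) = 26.920 − 17.500 = 9.420
ΔCt(aged) = 26.770 − 18.410 = 8.360
ΔΔCt = 8.360 − 9.420 = -1.060
Fold change = 2^(−(-1.060)) = 2^1.060 = 2.0849

2.085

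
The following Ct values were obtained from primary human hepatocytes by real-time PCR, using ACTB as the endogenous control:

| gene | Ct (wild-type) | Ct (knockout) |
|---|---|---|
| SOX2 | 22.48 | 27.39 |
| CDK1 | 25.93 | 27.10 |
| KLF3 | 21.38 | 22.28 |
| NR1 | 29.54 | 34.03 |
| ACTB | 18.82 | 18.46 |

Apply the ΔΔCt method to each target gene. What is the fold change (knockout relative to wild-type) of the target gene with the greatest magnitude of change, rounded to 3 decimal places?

0.026

SOX2: ΔΔCt = (27.39−18.46) − (22.48−18.82) = 8.93 − 3.66 = 5.27; fold change = 2^-5.27 = 0.026
CDK1: ΔΔCt = (27.10−18.46) − (25.93−18.82) = 8.64 − 7.11 = 1.53; fold change = 2^-1.53 = 0.346
KLF3: ΔΔCt = (22.28−18.46) − (21.38−18.82) = 3.82 − 2.56 = 1.26; fold change = 2^-1.26 = 0.418
NR1: ΔΔCt = (34.03−18.46) − (29.54−18.82) = 15.57 − 10.72 = 4.85; fold change = 2^-4.85 = 0.035
SOX2 has the largest |ΔΔCt| = 5.27.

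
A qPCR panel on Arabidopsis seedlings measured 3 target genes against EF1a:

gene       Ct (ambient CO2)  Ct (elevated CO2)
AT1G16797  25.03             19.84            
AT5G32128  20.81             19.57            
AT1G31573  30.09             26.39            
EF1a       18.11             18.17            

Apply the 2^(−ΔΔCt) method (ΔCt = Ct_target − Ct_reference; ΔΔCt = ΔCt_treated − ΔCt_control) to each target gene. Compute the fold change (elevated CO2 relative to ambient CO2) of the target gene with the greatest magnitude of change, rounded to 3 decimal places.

AT1G16797: ΔΔCt = (19.84−18.17) − (25.03−18.11) = 1.67 − 6.92 = -5.25; fold change = 2^5.25 = 38.055
AT5G32128: ΔΔCt = (19.57−18.17) − (20.81−18.11) = 1.40 − 2.70 = -1.30; fold change = 2^1.30 = 2.462
AT1G31573: ΔΔCt = (26.39−18.17) − (30.09−18.11) = 8.22 − 11.98 = -3.76; fold change = 2^3.76 = 13.548
AT1G16797 has the largest |ΔΔCt| = 5.25.

38.055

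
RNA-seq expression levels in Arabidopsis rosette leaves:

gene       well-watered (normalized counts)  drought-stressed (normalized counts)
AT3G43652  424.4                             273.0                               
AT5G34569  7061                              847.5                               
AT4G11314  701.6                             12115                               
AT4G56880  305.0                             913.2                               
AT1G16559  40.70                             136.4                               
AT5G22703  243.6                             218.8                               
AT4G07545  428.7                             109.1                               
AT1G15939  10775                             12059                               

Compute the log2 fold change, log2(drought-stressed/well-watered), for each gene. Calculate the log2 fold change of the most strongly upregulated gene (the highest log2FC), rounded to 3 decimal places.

4.110

log2(273.0/424.4) = -0.637  (AT3G43652)
log2(847.5/7061) = -3.059  (AT5G34569)
log2(12115/701.6) = 4.110  (AT4G11314)
log2(913.2/305.0) = 1.582  (AT4G56880)
log2(136.4/40.70) = 1.745  (AT1G16559)
log2(218.8/243.6) = -0.155  (AT5G22703)
log2(109.1/428.7) = -1.974  (AT4G07545)
log2(12059/10775) = 0.162  (AT1G15939)
AT4G11314 is most strongly upregulated.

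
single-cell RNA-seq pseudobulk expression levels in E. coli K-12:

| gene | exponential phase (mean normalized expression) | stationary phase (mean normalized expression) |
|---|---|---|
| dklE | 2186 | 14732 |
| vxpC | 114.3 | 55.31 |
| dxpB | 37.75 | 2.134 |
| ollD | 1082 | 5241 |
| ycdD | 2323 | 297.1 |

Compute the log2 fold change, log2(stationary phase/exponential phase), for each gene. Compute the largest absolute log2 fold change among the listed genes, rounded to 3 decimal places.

4.145

log2(14732/2186) = 2.753  (dklE)
log2(55.31/114.3) = -1.047  (vxpC)
log2(2.134/37.75) = -4.145  (dxpB)
log2(5241/1082) = 2.276  (ollD)
log2(297.1/2323) = -2.967  (ycdD)
The largest magnitude belongs to dxpB.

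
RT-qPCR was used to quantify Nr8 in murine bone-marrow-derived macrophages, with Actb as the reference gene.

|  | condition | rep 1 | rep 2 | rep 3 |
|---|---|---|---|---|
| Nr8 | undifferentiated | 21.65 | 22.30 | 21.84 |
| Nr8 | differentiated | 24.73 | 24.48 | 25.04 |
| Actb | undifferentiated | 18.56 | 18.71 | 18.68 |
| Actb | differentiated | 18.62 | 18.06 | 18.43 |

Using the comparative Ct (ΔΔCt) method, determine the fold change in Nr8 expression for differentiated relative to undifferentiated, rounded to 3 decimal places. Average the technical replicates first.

Mean Ct: Nr8 undifferentiated 21.930; Nr8 differentiated 24.750; Actb undifferentiated 18.650; Actb differentiated 18.370
ΔCt(undifferentiated) = 21.930 − 18.650 = 3.280
ΔCt(differentiated) = 24.750 − 18.370 = 6.380
ΔΔCt = 6.380 − 3.280 = 3.100
Fold change = 2^(−3.100) = 0.1166

0.117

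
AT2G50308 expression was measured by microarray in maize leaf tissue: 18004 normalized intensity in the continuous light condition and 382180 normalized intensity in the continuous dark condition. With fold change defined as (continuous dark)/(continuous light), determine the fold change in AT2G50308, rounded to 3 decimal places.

21.228

Fold change = 382180 / 18004 = 21.2275
AT2G50308 is upregulated.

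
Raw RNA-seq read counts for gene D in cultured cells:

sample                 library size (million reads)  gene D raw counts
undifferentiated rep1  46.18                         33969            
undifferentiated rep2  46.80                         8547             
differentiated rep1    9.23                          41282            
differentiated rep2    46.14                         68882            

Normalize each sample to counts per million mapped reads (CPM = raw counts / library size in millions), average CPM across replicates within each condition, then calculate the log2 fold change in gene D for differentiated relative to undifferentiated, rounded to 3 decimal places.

CPM(undifferentiated rep1) = 33969 / 46.18 = 735.5782
CPM(undifferentiated rep2) = 8547 / 46.80 = 182.6282
CPM(differentiated rep1) = 41282 / 9.23 = 4472.5894
CPM(differentiated rep2) = 68882 / 46.14 = 1492.8912
mean CPM(undifferentiated) = 459.1032; mean CPM(differentiated) = 2982.7403
Fold change = 2982.7403 / 459.1032 = 6.49688
log2(6.49688) = 2.6997

2.700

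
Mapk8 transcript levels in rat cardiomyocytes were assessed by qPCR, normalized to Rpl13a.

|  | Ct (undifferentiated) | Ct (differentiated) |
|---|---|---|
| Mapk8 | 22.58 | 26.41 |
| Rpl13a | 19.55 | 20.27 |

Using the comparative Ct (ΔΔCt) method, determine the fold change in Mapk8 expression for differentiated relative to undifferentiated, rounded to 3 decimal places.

0.116

ΔCt(undifferentiated) = 22.580 − 19.550 = 3.030
ΔCt(differentiated) = 26.410 − 20.270 = 6.140
ΔΔCt = 6.140 − 3.030 = 3.110
Fold change = 2^(−3.110) = 0.1158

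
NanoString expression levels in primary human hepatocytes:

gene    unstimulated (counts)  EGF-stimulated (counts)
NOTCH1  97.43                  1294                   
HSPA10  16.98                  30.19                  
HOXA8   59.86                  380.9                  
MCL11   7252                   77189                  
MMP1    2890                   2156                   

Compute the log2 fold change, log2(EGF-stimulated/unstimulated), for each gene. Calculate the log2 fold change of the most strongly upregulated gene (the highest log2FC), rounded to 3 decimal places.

3.731

log2(1294/97.43) = 3.731  (NOTCH1)
log2(30.19/16.98) = 0.830  (HSPA10)
log2(380.9/59.86) = 2.670  (HOXA8)
log2(77189/7252) = 3.412  (MCL11)
log2(2156/2890) = -0.423  (MMP1)
NOTCH1 is most strongly upregulated.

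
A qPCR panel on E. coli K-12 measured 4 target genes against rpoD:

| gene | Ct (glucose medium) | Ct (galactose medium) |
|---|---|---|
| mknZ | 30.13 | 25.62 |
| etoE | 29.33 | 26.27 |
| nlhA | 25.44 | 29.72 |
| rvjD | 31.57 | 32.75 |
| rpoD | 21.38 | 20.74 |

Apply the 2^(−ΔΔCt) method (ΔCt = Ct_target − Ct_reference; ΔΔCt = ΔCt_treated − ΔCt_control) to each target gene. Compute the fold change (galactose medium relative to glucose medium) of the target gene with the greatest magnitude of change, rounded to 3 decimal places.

mknZ: ΔΔCt = (25.62−20.74) − (30.13−21.38) = 4.88 − 8.75 = -3.87; fold change = 2^3.87 = 14.621
etoE: ΔΔCt = (26.27−20.74) − (29.33−21.38) = 5.53 − 7.95 = -2.42; fold change = 2^2.42 = 5.352
nlhA: ΔΔCt = (29.72−20.74) − (25.44−21.38) = 8.98 − 4.06 = 4.92; fold change = 2^-4.92 = 0.033
rvjD: ΔΔCt = (32.75−20.74) − (31.57−21.38) = 12.01 − 10.19 = 1.82; fold change = 2^-1.82 = 0.283
nlhA has the largest |ΔΔCt| = 4.92.

0.033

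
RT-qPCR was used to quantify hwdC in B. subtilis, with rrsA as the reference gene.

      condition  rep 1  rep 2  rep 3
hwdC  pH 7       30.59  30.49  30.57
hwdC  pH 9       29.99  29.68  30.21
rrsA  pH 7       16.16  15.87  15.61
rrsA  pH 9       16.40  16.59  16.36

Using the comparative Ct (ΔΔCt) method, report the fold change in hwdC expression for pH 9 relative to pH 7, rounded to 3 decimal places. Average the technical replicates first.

Mean Ct: hwdC pH 7 30.550; hwdC pH 9 29.960; rrsA pH 7 15.880; rrsA pH 9 16.450
ΔCt(pH 7) = 30.550 − 15.880 = 14.670
ΔCt(pH 9) = 29.960 − 16.450 = 13.510
ΔΔCt = 13.510 − 14.670 = -1.160
Fold change = 2^(−(-1.160)) = 2^1.160 = 2.2346

2.235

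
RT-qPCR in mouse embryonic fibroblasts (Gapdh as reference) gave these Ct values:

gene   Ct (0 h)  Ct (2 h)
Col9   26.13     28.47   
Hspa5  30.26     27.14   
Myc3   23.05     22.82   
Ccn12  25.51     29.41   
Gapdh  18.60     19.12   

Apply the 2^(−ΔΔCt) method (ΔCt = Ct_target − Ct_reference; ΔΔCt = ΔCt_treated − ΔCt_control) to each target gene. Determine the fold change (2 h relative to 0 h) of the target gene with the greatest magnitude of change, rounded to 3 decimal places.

Col9: ΔΔCt = (28.47−19.12) − (26.13−18.60) = 9.35 − 7.53 = 1.82; fold change = 2^-1.82 = 0.283
Hspa5: ΔΔCt = (27.14−19.12) − (30.26−18.60) = 8.02 − 11.66 = -3.64; fold change = 2^3.64 = 12.467
Myc3: ΔΔCt = (22.82−19.12) − (23.05−18.60) = 3.70 − 4.45 = -0.75; fold change = 2^0.75 = 1.682
Ccn12: ΔΔCt = (29.41−19.12) − (25.51−18.60) = 10.29 − 6.91 = 3.38; fold change = 2^-3.38 = 0.096
Hspa5 has the largest |ΔΔCt| = 3.64.

12.467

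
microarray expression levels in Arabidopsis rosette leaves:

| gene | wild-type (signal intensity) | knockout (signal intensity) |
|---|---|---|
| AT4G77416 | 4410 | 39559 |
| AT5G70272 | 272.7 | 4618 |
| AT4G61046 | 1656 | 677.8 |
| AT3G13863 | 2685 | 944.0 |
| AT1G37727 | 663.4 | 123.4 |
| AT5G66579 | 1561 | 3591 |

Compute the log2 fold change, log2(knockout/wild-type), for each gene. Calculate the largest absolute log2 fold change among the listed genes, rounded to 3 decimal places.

4.082

log2(39559/4410) = 3.165  (AT4G77416)
log2(4618/272.7) = 4.082  (AT5G70272)
log2(677.8/1656) = -1.289  (AT4G61046)
log2(944.0/2685) = -1.508  (AT3G13863)
log2(123.4/663.4) = -2.427  (AT1G37727)
log2(3591/1561) = 1.202  (AT5G66579)
The largest magnitude belongs to AT5G70272.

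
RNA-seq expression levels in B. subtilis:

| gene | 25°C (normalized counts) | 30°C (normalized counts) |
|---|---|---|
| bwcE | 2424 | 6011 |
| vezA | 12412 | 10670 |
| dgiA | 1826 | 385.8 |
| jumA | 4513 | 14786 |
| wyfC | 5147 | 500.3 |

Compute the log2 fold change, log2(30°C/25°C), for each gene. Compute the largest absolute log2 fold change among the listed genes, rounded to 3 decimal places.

3.363

log2(6011/2424) = 1.310  (bwcE)
log2(10670/12412) = -0.218  (vezA)
log2(385.8/1826) = -2.243  (dgiA)
log2(14786/4513) = 1.712  (jumA)
log2(500.3/5147) = -3.363  (wyfC)
The largest magnitude belongs to wyfC.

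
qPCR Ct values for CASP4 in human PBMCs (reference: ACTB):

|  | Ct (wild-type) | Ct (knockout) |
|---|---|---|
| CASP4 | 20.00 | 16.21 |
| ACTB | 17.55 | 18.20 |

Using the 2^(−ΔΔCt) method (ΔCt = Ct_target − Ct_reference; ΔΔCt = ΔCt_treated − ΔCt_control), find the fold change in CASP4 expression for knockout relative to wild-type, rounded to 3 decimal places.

ΔCt(wild-type) = 20.000 − 17.550 = 2.450
ΔCt(knockout) = 16.210 − 18.200 = -1.990
ΔΔCt = -1.990 − 2.450 = -4.440
Fold change = 2^(−(-4.440)) = 2^4.440 = 21.7057

21.706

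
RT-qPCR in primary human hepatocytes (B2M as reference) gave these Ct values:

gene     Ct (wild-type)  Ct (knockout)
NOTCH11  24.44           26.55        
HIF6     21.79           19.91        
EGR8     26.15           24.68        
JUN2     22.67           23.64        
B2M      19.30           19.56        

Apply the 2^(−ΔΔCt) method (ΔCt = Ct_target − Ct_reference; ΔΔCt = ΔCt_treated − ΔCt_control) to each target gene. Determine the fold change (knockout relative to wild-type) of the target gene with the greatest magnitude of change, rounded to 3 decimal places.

NOTCH11: ΔΔCt = (26.55−19.56) − (24.44−19.30) = 6.99 − 5.14 = 1.85; fold change = 2^-1.85 = 0.277
HIF6: ΔΔCt = (19.91−19.56) − (21.79−19.30) = 0.35 − 2.49 = -2.14; fold change = 2^2.14 = 4.408
EGR8: ΔΔCt = (24.68−19.56) − (26.15−19.30) = 5.12 − 6.85 = -1.73; fold change = 2^1.73 = 3.317
JUN2: ΔΔCt = (23.64−19.56) − (22.67−19.30) = 4.08 − 3.37 = 0.71; fold change = 2^-0.71 = 0.611
HIF6 has the largest |ΔΔCt| = 2.14.

4.408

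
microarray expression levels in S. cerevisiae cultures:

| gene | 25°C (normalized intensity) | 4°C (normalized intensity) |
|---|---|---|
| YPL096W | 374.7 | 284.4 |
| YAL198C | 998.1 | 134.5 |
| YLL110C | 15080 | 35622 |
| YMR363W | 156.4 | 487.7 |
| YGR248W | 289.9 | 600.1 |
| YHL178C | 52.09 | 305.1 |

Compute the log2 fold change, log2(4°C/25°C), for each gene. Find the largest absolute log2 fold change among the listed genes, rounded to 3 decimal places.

log2(284.4/374.7) = -0.398  (YPL096W)
log2(134.5/998.1) = -2.892  (YAL198C)
log2(35622/15080) = 1.240  (YLL110C)
log2(487.7/156.4) = 1.641  (YMR363W)
log2(600.1/289.9) = 1.050  (YGR248W)
log2(305.1/52.09) = 2.550  (YHL178C)
The largest magnitude belongs to YAL198C.

2.892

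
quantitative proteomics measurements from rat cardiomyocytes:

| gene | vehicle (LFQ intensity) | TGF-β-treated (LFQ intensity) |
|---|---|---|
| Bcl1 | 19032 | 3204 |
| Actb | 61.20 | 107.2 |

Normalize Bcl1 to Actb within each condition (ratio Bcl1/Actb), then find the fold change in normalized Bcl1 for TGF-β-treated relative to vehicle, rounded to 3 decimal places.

0.096

Bcl1/Actb (vehicle) = 19032 / 61.20 = 310.98
Bcl1/Actb (TGF-β-treated) = 3204 / 107.2 = 29.888
Fold change = 29.888 / 310.98 = 0.0961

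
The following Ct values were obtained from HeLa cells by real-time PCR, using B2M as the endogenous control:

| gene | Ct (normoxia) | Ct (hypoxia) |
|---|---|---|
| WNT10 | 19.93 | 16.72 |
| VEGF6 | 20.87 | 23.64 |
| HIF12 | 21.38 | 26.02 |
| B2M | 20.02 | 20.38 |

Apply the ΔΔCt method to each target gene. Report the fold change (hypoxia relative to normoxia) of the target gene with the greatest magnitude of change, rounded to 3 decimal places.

WNT10: ΔΔCt = (16.72−20.38) − (19.93−20.02) = -3.66 − (-0.09) = -3.57; fold change = 2^3.57 = 11.876
VEGF6: ΔΔCt = (23.64−20.38) − (20.87−20.02) = 3.26 − 0.85 = 2.41; fold change = 2^-2.41 = 0.188
HIF12: ΔΔCt = (26.02−20.38) − (21.38−20.02) = 5.64 − 1.36 = 4.28; fold change = 2^-4.28 = 0.051
HIF12 has the largest |ΔΔCt| = 4.28.

0.051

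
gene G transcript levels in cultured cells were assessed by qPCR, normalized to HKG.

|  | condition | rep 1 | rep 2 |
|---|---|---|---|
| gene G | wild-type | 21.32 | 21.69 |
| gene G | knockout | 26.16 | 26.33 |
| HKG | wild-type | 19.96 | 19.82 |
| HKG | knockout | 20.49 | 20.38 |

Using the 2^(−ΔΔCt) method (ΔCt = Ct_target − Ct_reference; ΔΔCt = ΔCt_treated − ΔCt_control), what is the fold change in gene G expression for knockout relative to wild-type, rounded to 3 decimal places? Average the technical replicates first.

Mean Ct: gene G wild-type 21.505; gene G knockout 26.245; HKG wild-type 19.890; HKG knockout 20.435
ΔCt(wild-type) = 21.505 − 19.890 = 1.615
ΔCt(knockout) = 26.245 − 20.435 = 5.810
ΔΔCt = 5.810 − 1.615 = 4.195
Fold change = 2^(−4.195) = 0.0546

0.055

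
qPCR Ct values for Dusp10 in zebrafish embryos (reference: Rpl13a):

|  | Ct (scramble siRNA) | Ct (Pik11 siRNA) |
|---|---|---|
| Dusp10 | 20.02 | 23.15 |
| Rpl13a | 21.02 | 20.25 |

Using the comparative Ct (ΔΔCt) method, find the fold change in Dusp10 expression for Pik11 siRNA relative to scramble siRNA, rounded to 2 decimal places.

ΔCt(scramble siRNA) = 20.020 − 21.020 = -1.000
ΔCt(Pik11 siRNA) = 23.150 − 20.250 = 2.900
ΔΔCt = 2.900 − (-1.000) = 3.900
Fold change = 2^(−3.900) = 0.067

0.07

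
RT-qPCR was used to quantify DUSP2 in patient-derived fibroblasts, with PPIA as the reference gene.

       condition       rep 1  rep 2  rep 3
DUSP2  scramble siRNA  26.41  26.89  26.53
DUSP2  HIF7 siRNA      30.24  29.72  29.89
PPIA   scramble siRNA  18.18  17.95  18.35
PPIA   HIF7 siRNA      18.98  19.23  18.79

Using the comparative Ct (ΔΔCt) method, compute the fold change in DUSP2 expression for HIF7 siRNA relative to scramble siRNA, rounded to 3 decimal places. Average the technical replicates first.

0.177

Mean Ct: DUSP2 scramble siRNA 26.610; DUSP2 HIF7 siRNA 29.950; PPIA scramble siRNA 18.160; PPIA HIF7 siRNA 19.000
ΔCt(scramble siRNA) = 26.610 − 18.160 = 8.450
ΔCt(HIF7 siRNA) = 29.950 − 19.000 = 10.950
ΔΔCt = 10.950 − 8.450 = 2.500
Fold change = 2^(−2.500) = 0.1768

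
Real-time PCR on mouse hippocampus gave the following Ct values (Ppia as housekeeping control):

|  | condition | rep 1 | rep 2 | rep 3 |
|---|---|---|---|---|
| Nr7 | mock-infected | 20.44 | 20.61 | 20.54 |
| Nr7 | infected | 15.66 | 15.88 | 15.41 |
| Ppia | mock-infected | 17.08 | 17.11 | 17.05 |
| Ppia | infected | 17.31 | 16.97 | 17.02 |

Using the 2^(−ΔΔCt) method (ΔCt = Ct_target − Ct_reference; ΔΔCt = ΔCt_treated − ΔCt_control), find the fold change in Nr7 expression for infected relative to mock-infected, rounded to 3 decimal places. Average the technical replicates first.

Mean Ct: Nr7 mock-infected 20.530; Nr7 infected 15.650; Ppia mock-infected 17.080; Ppia infected 17.100
ΔCt(mock-infected) = 20.530 − 17.080 = 3.450
ΔCt(infected) = 15.650 − 17.100 = -1.450
ΔΔCt = -1.450 − 3.450 = -4.900
Fold change = 2^(−(-4.900)) = 2^4.900 = 29.8571

29.857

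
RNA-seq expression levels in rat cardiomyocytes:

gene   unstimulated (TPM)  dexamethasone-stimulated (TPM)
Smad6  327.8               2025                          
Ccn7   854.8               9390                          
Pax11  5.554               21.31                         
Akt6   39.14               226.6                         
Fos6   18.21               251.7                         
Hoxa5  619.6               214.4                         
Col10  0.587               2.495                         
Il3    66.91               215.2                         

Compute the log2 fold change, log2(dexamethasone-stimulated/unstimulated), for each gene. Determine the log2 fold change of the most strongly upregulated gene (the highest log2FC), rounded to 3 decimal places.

3.789

log2(2025/327.8) = 2.627  (Smad6)
log2(9390/854.8) = 3.457  (Ccn7)
log2(21.31/5.554) = 1.940  (Pax11)
log2(226.6/39.14) = 2.533  (Akt6)
log2(251.7/18.21) = 3.789  (Fos6)
log2(214.4/619.6) = -1.531  (Hoxa5)
log2(2.495/0.587) = 2.088  (Col10)
log2(215.2/66.91) = 1.685  (Il3)
Fos6 is most strongly upregulated.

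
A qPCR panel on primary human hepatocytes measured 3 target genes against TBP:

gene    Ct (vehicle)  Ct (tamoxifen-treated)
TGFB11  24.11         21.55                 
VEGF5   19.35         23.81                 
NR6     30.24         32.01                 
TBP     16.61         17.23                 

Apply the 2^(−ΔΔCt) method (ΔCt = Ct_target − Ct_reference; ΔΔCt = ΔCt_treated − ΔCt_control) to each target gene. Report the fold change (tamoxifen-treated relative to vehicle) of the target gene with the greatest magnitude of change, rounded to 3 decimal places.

0.070

TGFB11: ΔΔCt = (21.55−17.23) − (24.11−16.61) = 4.32 − 7.50 = -3.18; fold change = 2^3.18 = 9.063
VEGF5: ΔΔCt = (23.81−17.23) − (19.35−16.61) = 6.58 − 2.74 = 3.84; fold change = 2^-3.84 = 0.070
NR6: ΔΔCt = (32.01−17.23) − (30.24−16.61) = 14.78 − 13.63 = 1.15; fold change = 2^-1.15 = 0.451
VEGF5 has the largest |ΔΔCt| = 3.84.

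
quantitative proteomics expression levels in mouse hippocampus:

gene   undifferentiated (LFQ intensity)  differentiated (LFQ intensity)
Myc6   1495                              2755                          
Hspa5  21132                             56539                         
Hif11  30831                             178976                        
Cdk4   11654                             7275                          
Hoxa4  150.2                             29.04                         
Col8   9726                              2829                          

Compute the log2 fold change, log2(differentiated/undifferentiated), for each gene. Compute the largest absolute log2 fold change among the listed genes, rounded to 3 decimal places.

2.537

log2(2755/1495) = 0.882  (Myc6)
log2(56539/21132) = 1.420  (Hspa5)
log2(178976/30831) = 2.537  (Hif11)
log2(7275/11654) = -0.680  (Cdk4)
log2(29.04/150.2) = -2.371  (Hoxa4)
log2(2829/9726) = -1.782  (Col8)
The largest magnitude belongs to Hif11.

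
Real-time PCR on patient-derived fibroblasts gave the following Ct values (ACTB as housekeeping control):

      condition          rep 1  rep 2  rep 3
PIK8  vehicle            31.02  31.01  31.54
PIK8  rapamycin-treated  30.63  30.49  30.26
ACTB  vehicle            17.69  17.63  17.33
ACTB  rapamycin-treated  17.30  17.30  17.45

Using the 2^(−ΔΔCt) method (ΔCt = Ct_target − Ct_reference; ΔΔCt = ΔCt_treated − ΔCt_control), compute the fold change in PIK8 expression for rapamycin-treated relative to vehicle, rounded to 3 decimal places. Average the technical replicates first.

1.444

Mean Ct: PIK8 vehicle 31.190; PIK8 rapamycin-treated 30.460; ACTB vehicle 17.550; ACTB rapamycin-treated 17.350
ΔCt(vehicle) = 31.190 − 17.550 = 13.640
ΔCt(rapamycin-treated) = 30.460 − 17.350 = 13.110
ΔΔCt = 13.110 − 13.640 = -0.530
Fold change = 2^(−(-0.530)) = 2^0.530 = 1.4439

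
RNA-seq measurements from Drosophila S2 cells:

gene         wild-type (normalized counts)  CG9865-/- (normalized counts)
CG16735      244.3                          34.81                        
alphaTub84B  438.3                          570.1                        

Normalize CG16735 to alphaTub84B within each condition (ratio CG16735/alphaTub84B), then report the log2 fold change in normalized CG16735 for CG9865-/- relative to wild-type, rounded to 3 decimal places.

CG16735/alphaTub84B (wild-type) = 244.3 / 438.3 = 0.55738
CG16735/alphaTub84B (CG9865-/-) = 34.81 / 570.1 = 0.061059
Fold change = 0.061059 / 0.55738 = 0.1095
log2(0.1095) = -3.1904

-3.190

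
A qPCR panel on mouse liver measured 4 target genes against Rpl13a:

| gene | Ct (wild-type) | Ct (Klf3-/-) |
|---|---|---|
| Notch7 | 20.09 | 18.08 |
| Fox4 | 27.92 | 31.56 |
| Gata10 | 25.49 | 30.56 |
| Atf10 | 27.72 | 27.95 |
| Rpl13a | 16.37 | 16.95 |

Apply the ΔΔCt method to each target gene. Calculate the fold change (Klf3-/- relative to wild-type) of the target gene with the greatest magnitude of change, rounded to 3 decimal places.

0.045

Notch7: ΔΔCt = (18.08−16.95) − (20.09−16.37) = 1.13 − 3.72 = -2.59; fold change = 2^2.59 = 6.021
Fox4: ΔΔCt = (31.56−16.95) − (27.92−16.37) = 14.61 − 11.55 = 3.06; fold change = 2^-3.06 = 0.120
Gata10: ΔΔCt = (30.56−16.95) − (25.49−16.37) = 13.61 − 9.12 = 4.49; fold change = 2^-4.49 = 0.045
Atf10: ΔΔCt = (27.95−16.95) − (27.72−16.37) = 11.00 − 11.35 = -0.35; fold change = 2^0.35 = 1.275
Gata10 has the largest |ΔΔCt| = 4.49.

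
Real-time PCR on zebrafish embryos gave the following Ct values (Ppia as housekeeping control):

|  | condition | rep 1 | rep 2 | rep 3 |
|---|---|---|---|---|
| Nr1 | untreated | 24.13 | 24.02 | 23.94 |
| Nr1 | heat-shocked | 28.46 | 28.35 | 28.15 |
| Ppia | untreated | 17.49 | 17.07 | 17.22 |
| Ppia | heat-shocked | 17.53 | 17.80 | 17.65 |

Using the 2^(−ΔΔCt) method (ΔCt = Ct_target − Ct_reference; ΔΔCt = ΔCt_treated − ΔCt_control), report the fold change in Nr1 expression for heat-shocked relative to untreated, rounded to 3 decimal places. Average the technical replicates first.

Mean Ct: Nr1 untreated 24.030; Nr1 heat-shocked 28.320; Ppia untreated 17.260; Ppia heat-shocked 17.660
ΔCt(untreated) = 24.030 − 17.260 = 6.770
ΔCt(heat-shocked) = 28.320 − 17.660 = 10.660
ΔΔCt = 10.660 − 6.770 = 3.890
Fold change = 2^(−3.890) = 0.0675

0.067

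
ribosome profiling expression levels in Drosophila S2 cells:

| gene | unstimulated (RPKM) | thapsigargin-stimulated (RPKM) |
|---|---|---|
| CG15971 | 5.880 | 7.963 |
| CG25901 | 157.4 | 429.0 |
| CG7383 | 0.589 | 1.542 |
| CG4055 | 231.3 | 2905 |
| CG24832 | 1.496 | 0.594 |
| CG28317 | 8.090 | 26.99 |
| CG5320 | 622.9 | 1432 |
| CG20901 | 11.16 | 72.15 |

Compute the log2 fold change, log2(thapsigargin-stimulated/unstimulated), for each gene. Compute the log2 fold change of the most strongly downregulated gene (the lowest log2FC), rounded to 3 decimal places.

log2(7.963/5.880) = 0.437  (CG15971)
log2(429.0/157.4) = 1.447  (CG25901)
log2(1.542/0.589) = 1.388  (CG7383)
log2(2905/231.3) = 3.651  (CG4055)
log2(0.594/1.496) = -1.333  (CG24832)
log2(26.99/8.090) = 1.738  (CG28317)
log2(1432/622.9) = 1.201  (CG5320)
log2(72.15/11.16) = 2.693  (CG20901)
CG24832 is most strongly downregulated.

-1.333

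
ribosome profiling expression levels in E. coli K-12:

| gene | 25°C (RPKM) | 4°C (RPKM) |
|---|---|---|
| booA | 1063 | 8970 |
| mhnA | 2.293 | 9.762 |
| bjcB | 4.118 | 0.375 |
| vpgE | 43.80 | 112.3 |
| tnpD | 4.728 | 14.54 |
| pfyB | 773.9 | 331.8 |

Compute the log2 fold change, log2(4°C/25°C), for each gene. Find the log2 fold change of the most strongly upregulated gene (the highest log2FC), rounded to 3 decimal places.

log2(8970/1063) = 3.077  (booA)
log2(9.762/2.293) = 2.090  (mhnA)
log2(0.375/4.118) = -3.457  (bjcB)
log2(112.3/43.80) = 1.358  (vpgE)
log2(14.54/4.728) = 1.621  (tnpD)
log2(331.8/773.9) = -1.222  (pfyB)
booA is most strongly upregulated.

3.077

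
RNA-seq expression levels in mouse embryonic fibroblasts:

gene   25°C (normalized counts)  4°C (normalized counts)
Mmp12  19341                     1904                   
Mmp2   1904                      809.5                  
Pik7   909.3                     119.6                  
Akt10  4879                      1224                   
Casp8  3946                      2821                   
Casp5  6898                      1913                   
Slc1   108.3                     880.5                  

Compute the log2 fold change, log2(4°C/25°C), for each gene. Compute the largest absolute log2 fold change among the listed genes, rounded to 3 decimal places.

3.345

log2(1904/19341) = -3.345  (Mmp12)
log2(809.5/1904) = -1.234  (Mmp2)
log2(119.6/909.3) = -2.927  (Pik7)
log2(1224/4879) = -1.995  (Akt10)
log2(2821/3946) = -0.484  (Casp8)
log2(1913/6898) = -1.850  (Casp5)
log2(880.5/108.3) = 3.023  (Slc1)
The largest magnitude belongs to Mmp12.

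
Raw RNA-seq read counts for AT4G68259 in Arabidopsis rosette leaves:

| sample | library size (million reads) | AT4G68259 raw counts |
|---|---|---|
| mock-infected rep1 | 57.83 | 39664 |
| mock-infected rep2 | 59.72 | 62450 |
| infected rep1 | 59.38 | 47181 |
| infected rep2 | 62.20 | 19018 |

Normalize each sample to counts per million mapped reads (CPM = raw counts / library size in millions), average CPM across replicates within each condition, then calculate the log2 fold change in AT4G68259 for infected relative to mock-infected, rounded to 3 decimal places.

CPM(mock-infected rep1) = 39664 / 57.83 = 685.8724
CPM(mock-infected rep2) = 62450 / 59.72 = 1045.7133
CPM(infected rep1) = 47181 / 59.38 = 794.5605
CPM(infected rep2) = 19018 / 62.20 = 305.7556
mean CPM(mock-infected) = 865.7929; mean CPM(infected) = 550.1580
Fold change = 550.1580 / 865.7929 = 0.63544
log2(0.63544) = -0.6542

-0.654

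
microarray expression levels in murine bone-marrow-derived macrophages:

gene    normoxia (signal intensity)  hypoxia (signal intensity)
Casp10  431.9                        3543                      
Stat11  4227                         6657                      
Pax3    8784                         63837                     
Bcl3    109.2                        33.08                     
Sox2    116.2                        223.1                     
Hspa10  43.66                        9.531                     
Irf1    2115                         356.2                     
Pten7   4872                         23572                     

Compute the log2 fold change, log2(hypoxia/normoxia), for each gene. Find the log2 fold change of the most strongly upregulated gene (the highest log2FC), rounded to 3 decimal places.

log2(3543/431.9) = 3.036  (Casp10)
log2(6657/4227) = 0.655  (Stat11)
log2(63837/8784) = 2.861  (Pax3)
log2(33.08/109.2) = -1.723  (Bcl3)
log2(223.1/116.2) = 0.941  (Sox2)
log2(9.531/43.66) = -2.196  (Hspa10)
log2(356.2/2115) = -2.570  (Irf1)
log2(23572/4872) = 2.274  (Pten7)
Casp10 is most strongly upregulated.

3.036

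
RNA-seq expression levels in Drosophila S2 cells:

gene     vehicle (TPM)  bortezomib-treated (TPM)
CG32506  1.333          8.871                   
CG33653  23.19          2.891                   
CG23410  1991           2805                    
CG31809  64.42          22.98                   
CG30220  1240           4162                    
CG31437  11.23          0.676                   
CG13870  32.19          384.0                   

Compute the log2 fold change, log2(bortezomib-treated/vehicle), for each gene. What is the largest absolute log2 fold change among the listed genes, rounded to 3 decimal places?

log2(8.871/1.333) = 2.734  (CG32506)
log2(2.891/23.19) = -3.004  (CG33653)
log2(2805/1991) = 0.495  (CG23410)
log2(22.98/64.42) = -1.487  (CG31809)
log2(4162/1240) = 1.747  (CG30220)
log2(0.676/11.23) = -4.054  (CG31437)
log2(384.0/32.19) = 3.576  (CG13870)
The largest magnitude belongs to CG31437.

4.054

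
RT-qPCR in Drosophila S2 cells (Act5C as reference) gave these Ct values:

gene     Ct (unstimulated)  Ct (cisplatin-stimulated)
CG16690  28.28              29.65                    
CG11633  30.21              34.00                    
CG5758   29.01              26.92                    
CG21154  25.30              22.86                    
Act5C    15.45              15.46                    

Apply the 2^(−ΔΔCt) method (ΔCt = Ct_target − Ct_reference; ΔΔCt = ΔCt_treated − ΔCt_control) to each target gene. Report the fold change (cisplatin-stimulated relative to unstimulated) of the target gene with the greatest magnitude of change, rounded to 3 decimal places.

0.073

CG16690: ΔΔCt = (29.65−15.46) − (28.28−15.45) = 14.19 − 12.83 = 1.36; fold change = 2^-1.36 = 0.390
CG11633: ΔΔCt = (34.00−15.46) − (30.21−15.45) = 18.54 − 14.76 = 3.78; fold change = 2^-3.78 = 0.073
CG5758: ΔΔCt = (26.92−15.46) − (29.01−15.45) = 11.46 − 13.56 = -2.10; fold change = 2^2.10 = 4.287
CG21154: ΔΔCt = (22.86−15.46) − (25.30−15.45) = 7.40 − 9.85 = -2.45; fold change = 2^2.45 = 5.464
CG11633 has the largest |ΔΔCt| = 3.78.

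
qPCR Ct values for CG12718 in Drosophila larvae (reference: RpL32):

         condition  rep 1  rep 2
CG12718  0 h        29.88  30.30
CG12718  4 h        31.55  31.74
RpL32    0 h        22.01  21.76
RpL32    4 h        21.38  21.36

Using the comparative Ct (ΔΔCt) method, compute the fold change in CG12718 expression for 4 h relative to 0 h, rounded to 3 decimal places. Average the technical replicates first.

0.238

Mean Ct: CG12718 0 h 30.090; CG12718 4 h 31.645; RpL32 0 h 21.885; RpL32 4 h 21.370
ΔCt(0 h) = 30.090 − 21.885 = 8.205
ΔCt(4 h) = 31.645 − 21.370 = 10.275
ΔΔCt = 10.275 − 8.205 = 2.070
Fold change = 2^(−2.070) = 0.2382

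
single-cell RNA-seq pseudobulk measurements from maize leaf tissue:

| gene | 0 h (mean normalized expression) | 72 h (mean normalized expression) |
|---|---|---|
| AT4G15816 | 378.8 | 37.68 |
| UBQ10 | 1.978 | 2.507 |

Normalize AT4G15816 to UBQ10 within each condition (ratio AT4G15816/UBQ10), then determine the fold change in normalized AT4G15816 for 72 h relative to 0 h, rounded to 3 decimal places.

AT4G15816/UBQ10 (0 h) = 378.8 / 1.978 = 191.51
AT4G15816/UBQ10 (72 h) = 37.68 / 2.507 = 15.03
Fold change = 15.03 / 191.51 = 0.0785

0.078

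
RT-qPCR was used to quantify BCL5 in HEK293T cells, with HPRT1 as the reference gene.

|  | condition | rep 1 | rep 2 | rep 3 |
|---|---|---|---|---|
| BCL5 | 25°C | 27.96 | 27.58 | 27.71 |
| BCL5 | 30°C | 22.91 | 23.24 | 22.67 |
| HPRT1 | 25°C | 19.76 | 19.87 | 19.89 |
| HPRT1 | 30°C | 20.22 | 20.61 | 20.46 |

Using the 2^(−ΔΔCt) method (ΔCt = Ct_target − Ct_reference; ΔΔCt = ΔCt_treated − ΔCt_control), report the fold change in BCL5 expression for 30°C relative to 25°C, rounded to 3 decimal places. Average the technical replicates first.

Mean Ct: BCL5 25°C 27.750; BCL5 30°C 22.940; HPRT1 25°C 19.840; HPRT1 30°C 20.430
ΔCt(25°C) = 27.750 − 19.840 = 7.910
ΔCt(30°C) = 22.940 − 20.430 = 2.510
ΔΔCt = 2.510 − 7.910 = -5.400
Fold change = 2^(−(-5.400)) = 2^5.400 = 42.2243

42.224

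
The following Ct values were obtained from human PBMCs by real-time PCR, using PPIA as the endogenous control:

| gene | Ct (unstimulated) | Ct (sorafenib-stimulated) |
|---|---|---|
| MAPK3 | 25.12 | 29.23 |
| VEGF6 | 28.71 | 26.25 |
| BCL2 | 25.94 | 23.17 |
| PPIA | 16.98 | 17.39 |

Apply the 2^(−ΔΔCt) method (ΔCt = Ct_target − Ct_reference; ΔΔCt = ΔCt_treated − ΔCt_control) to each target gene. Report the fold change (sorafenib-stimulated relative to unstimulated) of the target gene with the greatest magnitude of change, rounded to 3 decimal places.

MAPK3: ΔΔCt = (29.23−17.39) − (25.12−16.98) = 11.84 − 8.14 = 3.70; fold change = 2^-3.70 = 0.077
VEGF6: ΔΔCt = (26.25−17.39) − (28.71−16.98) = 8.86 − 11.73 = -2.87; fold change = 2^2.87 = 7.311
BCL2: ΔΔCt = (23.17−17.39) − (25.94−16.98) = 5.78 − 8.96 = -3.18; fold change = 2^3.18 = 9.063
MAPK3 has the largest |ΔΔCt| = 3.70.

0.077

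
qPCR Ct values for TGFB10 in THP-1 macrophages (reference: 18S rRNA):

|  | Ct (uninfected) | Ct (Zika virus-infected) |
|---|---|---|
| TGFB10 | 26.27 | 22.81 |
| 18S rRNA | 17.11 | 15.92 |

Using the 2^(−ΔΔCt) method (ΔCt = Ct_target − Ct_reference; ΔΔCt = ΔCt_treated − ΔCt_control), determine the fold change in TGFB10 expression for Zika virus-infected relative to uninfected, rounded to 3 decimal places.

ΔCt(uninfected) = 26.270 − 17.110 = 9.160
ΔCt(Zika virus-infected) = 22.810 − 15.920 = 6.890
ΔΔCt = 6.890 − 9.160 = -2.270
Fold change = 2^(−(-2.270)) = 2^2.270 = 4.8232

4.823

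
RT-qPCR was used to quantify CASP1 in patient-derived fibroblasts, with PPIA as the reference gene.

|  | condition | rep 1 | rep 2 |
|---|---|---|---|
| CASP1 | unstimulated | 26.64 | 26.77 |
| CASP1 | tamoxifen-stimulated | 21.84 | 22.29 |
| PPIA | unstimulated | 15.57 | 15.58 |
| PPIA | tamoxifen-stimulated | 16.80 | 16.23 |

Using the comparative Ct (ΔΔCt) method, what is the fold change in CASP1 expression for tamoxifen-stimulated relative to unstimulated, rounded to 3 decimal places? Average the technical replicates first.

47.835

Mean Ct: CASP1 unstimulated 26.705; CASP1 tamoxifen-stimulated 22.065; PPIA unstimulated 15.575; PPIA tamoxifen-stimulated 16.515
ΔCt(unstimulated) = 26.705 − 15.575 = 11.130
ΔCt(tamoxifen-stimulated) = 22.065 − 16.515 = 5.550
ΔΔCt = 5.550 − 11.130 = -5.580
Fold change = 2^(−(-5.580)) = 2^5.580 = 47.8352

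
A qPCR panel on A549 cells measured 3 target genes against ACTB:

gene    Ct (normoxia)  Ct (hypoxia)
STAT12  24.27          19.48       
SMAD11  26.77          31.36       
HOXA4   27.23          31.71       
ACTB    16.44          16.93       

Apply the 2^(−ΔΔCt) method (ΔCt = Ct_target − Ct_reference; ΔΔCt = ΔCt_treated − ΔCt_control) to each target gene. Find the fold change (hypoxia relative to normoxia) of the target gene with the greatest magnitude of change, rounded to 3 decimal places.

STAT12: ΔΔCt = (19.48−16.93) − (24.27−16.44) = 2.55 − 7.83 = -5.28; fold change = 2^5.28 = 38.854
SMAD11: ΔΔCt = (31.36−16.93) − (26.77−16.44) = 14.43 − 10.33 = 4.10; fold change = 2^-4.10 = 0.058
HOXA4: ΔΔCt = (31.71−16.93) − (27.23−16.44) = 14.78 − 10.79 = 3.99; fold change = 2^-3.99 = 0.063
STAT12 has the largest |ΔΔCt| = 5.28.

38.854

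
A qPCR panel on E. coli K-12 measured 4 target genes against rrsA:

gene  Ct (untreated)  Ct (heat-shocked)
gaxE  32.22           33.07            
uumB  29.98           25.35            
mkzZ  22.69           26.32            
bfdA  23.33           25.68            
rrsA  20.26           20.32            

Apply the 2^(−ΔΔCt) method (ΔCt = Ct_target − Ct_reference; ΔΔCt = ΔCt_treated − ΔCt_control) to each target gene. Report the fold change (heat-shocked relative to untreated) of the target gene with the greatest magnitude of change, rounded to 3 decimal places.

25.813

gaxE: ΔΔCt = (33.07−20.32) − (32.22−20.26) = 12.75 − 11.96 = 0.79; fold change = 2^-0.79 = 0.578
uumB: ΔΔCt = (25.35−20.32) − (29.98−20.26) = 5.03 − 9.72 = -4.69; fold change = 2^4.69 = 25.813
mkzZ: ΔΔCt = (26.32−20.32) − (22.69−20.26) = 6.00 − 2.43 = 3.57; fold change = 2^-3.57 = 0.084
bfdA: ΔΔCt = (25.68−20.32) − (23.33−20.26) = 5.36 − 3.07 = 2.29; fold change = 2^-2.29 = 0.204
uumB has the largest |ΔΔCt| = 4.69.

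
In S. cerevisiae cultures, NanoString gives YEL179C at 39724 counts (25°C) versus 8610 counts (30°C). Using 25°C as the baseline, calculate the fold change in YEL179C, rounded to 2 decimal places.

Fold change = 8610 / 39724 = 0.217
YEL179C is downregulated.

0.22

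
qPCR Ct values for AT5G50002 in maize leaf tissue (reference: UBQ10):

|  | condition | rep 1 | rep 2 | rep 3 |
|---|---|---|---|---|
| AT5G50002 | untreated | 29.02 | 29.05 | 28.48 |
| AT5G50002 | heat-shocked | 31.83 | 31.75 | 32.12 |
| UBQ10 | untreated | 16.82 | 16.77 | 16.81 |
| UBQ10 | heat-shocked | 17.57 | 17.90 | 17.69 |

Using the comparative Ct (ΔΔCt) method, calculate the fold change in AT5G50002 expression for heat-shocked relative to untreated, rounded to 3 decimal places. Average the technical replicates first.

Mean Ct: AT5G50002 untreated 28.850; AT5G50002 heat-shocked 31.900; UBQ10 untreated 16.800; UBQ10 heat-shocked 17.720
ΔCt(untreated) = 28.850 − 16.800 = 12.050
ΔCt(heat-shocked) = 31.900 − 17.720 = 14.180
ΔΔCt = 14.180 − 12.050 = 2.130
Fold change = 2^(−2.130) = 0.2285

0.228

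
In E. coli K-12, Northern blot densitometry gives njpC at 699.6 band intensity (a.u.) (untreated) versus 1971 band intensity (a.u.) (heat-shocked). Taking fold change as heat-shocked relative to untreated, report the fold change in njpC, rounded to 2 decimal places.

Fold change = 1971 / 699.6 = 2.817
njpC is upregulated.

2.82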